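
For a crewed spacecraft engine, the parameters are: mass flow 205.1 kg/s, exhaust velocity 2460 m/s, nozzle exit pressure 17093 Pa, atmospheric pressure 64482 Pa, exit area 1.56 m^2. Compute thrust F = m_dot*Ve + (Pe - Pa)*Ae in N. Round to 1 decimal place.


Step 1: Momentum thrust = m_dot * Ve = 205.1 * 2460 = 504546.0 N
Step 2: Pressure thrust = (Pe - Pa) * Ae = (17093 - 64482) * 1.56 = -73926.84 N
Step 3: Total thrust F = 504546.0 + -73926.84 = 430619.2 N

430619.2


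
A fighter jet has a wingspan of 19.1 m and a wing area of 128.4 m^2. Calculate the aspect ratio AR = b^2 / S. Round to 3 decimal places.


Step 1: b^2 = 19.1^2 = 364.81
Step 2: AR = 364.81 / 128.4 = 2.841

2.841


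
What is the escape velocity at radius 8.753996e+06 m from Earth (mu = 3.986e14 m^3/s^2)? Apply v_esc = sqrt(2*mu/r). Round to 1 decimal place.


Step 1: 2*mu/r = 2 * 3.986e14 / 8.753996e+06 = 91066982.4386
Step 2: v_esc = sqrt(91066982.4386) = 9542.9 m/s

9542.9


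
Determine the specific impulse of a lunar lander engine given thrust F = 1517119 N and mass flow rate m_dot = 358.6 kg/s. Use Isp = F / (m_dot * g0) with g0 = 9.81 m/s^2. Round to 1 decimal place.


Step 1: m_dot * g0 = 358.6 * 9.81 = 3517.87
Step 2: Isp = 1517119 / 3517.87 = 431.3 s

431.3


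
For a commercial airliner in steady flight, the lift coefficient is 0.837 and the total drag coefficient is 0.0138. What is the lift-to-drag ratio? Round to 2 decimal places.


Step 1: L/D = CL / CD = 0.837 / 0.0138
Step 2: L/D = 60.65

60.65


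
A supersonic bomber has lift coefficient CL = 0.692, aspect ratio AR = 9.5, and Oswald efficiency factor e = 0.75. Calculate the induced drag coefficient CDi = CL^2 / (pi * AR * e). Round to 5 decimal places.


Step 1: CL^2 = 0.692^2 = 0.478864
Step 2: pi * AR * e = 3.14159 * 9.5 * 0.75 = 22.383848
Step 3: CDi = 0.478864 / 22.383848 = 0.02139

0.02139


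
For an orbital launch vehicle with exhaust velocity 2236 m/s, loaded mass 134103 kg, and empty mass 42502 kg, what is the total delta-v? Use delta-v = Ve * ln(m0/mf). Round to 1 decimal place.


Step 1: Mass ratio m0/mf = 134103 / 42502 = 3.155216
Step 2: ln(3.155216) = 1.149057
Step 3: delta-v = 2236 * 1.149057 = 2569.3 m/s

2569.3


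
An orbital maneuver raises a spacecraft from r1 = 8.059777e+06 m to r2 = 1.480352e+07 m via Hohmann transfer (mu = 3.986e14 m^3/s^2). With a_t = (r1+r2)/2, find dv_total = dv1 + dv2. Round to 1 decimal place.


Step 1: Transfer semi-major axis a_t = (8.059777e+06 + 1.480352e+07) / 2 = 1.143165e+07 m
Step 2: v1 (circular at r1) = sqrt(mu/r1) = 7032.46 m/s
Step 3: v_t1 = sqrt(mu*(2/r1 - 1/a_t)) = 8002.68 m/s
Step 4: dv1 = |8002.68 - 7032.46| = 970.22 m/s
Step 5: v2 (circular at r2) = 5189.03 m/s, v_t2 = 4357.06 m/s
Step 6: dv2 = |5189.03 - 4357.06| = 831.97 m/s
Step 7: Total delta-v = 970.22 + 831.97 = 1802.2 m/s

1802.2


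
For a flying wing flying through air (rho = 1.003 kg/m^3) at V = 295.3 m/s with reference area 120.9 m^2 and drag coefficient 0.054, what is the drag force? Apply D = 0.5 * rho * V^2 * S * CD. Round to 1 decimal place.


Step 1: Dynamic pressure q = 0.5 * 1.003 * 295.3^2 = 43731.8481 Pa
Step 2: Drag D = q * S * CD = 43731.8481 * 120.9 * 0.054
Step 3: D = 285507.7 N

285507.7


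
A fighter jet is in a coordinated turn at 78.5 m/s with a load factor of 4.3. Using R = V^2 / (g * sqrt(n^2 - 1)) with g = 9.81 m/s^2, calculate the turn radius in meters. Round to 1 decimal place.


Step 1: V^2 = 78.5^2 = 6162.25
Step 2: n^2 - 1 = 4.3^2 - 1 = 17.49
Step 3: sqrt(17.49) = 4.182105
Step 4: R = 6162.25 / (9.81 * 4.182105) = 150.2 m

150.2


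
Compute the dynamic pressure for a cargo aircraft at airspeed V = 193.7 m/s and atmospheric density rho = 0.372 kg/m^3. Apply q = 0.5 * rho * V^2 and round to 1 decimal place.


Step 1: V^2 = 193.7^2 = 37519.69
Step 2: q = 0.5 * 0.372 * 37519.69
Step 3: q = 6978.7 Pa

6978.7


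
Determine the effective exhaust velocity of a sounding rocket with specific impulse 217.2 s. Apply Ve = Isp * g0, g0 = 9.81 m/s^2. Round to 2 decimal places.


Step 1: Ve = Isp * g0 = 217.2 * 9.81
Step 2: Ve = 2130.73 m/s

2130.73


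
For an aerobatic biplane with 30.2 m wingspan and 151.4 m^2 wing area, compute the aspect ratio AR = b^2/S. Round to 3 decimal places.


Step 1: b^2 = 30.2^2 = 912.04
Step 2: AR = 912.04 / 151.4 = 6.024

6.024


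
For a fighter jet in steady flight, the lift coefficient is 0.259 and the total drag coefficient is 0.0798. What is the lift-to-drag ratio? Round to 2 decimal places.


Step 1: L/D = CL / CD = 0.259 / 0.0798
Step 2: L/D = 3.25

3.25


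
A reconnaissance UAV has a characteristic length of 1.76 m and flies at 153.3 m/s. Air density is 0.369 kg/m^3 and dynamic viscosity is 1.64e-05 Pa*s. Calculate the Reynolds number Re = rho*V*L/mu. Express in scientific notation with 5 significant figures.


Step 1: Numerator = rho * V * L = 0.369 * 153.3 * 1.76 = 99.559152
Step 2: Re = 99.559152 / 1.64e-05
Step 3: Re = 6.0707e+06

6.0707e+06


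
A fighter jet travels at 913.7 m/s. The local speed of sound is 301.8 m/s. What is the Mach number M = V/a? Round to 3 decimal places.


Step 1: M = V / a = 913.7 / 301.8
Step 2: M = 3.028

3.028


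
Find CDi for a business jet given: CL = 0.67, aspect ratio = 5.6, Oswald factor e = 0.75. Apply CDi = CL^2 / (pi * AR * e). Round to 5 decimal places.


Step 1: CL^2 = 0.67^2 = 0.4489
Step 2: pi * AR * e = 3.14159 * 5.6 * 0.75 = 13.194689
Step 3: CDi = 0.4489 / 13.194689 = 0.03402

0.03402


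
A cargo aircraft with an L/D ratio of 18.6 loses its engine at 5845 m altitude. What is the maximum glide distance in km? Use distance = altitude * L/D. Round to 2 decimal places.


Step 1: Glide distance = altitude * L/D = 5845 * 18.6 = 108717.0 m
Step 2: Convert to km: 108717.0 / 1000 = 108.72 km

108.72


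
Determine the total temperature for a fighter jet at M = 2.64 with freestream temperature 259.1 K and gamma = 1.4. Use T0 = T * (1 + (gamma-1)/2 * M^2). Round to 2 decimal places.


Step 1: (gamma-1)/2 = 0.2
Step 2: M^2 = 6.9696
Step 3: 1 + 0.2 * 6.9696 = 2.39392
Step 4: T0 = 259.1 * 2.39392 = 620.26 K

620.26


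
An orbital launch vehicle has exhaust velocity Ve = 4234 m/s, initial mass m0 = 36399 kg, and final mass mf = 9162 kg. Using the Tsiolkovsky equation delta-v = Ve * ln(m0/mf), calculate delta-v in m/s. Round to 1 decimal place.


Step 1: Mass ratio m0/mf = 36399 / 9162 = 3.972823
Step 2: ln(3.972823) = 1.379477
Step 3: delta-v = 4234 * 1.379477 = 5840.7 m/s

5840.7


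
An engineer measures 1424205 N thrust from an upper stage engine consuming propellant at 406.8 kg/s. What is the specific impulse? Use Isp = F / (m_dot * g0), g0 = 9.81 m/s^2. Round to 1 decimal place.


Step 1: m_dot * g0 = 406.8 * 9.81 = 3990.71
Step 2: Isp = 1424205 / 3990.71 = 356.9 s

356.9


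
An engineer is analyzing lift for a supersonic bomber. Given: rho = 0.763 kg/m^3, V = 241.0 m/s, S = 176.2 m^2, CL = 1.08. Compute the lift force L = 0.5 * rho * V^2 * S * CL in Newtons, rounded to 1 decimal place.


Step 1: Calculate dynamic pressure q = 0.5 * 0.763 * 241.0^2 = 0.5 * 0.763 * 58081.0 = 22157.9015 Pa
Step 2: Multiply by wing area and lift coefficient: L = 22157.9015 * 176.2 * 1.08
Step 3: L = 3904222.2443 * 1.08 = 4216560.0 N

4216560.0


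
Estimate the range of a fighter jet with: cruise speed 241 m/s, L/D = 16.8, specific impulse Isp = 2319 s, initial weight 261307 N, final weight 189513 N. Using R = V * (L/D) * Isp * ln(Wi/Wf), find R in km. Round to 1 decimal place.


Step 1: Coefficient = V * (L/D) * Isp = 241 * 16.8 * 2319 = 9389167.2 m
Step 2: Wi/Wf = 261307 / 189513 = 1.378834
Step 3: ln(1.378834) = 0.321238
Step 4: R = 9389167.2 * 0.321238 = 3016160.5 m = 3016.2 km

3016.2


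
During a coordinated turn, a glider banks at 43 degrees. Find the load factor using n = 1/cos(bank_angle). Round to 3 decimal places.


Step 1: Convert 43 degrees to radians = 0.750492
Step 2: cos(43 deg) = 0.731354
Step 3: n = 1 / 0.731354 = 1.367

1.367


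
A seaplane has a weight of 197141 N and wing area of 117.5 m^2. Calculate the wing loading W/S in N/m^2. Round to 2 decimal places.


Step 1: Wing loading = W / S = 197141 / 117.5
Step 2: Wing loading = 1677.80 N/m^2

1677.80


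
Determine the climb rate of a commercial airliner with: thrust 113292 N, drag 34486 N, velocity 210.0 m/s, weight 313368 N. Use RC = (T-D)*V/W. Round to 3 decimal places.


Step 1: Excess thrust = T - D = 113292 - 34486 = 78806 N
Step 2: Excess power = 78806 * 210.0 = 16549260.0 W
Step 3: RC = 16549260.0 / 313368 = 52.811 m/s

52.811


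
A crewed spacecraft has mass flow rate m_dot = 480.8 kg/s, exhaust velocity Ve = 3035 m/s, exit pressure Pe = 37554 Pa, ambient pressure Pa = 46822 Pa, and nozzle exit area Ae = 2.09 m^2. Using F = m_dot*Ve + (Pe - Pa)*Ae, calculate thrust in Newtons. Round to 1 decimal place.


Step 1: Momentum thrust = m_dot * Ve = 480.8 * 3035 = 1459228.0 N
Step 2: Pressure thrust = (Pe - Pa) * Ae = (37554 - 46822) * 2.09 = -19370.12 N
Step 3: Total thrust F = 1459228.0 + -19370.12 = 1439857.9 N

1439857.9


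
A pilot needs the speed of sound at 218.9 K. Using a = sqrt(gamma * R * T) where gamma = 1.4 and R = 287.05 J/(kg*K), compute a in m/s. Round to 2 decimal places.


Step 1: gamma * R * T = 1.4 * 287.05 * 218.9 = 87969.343
Step 2: a = sqrt(87969.343) = 296.60 m/s

296.60


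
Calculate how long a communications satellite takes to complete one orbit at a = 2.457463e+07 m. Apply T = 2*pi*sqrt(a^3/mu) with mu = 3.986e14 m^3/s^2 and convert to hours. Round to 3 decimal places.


Step 1: a^3 / mu = 1.484092e+22 / 3.986e14 = 3.723263e+07
Step 2: sqrt(3.723263e+07) = 6101.8543 s
Step 3: T = 2*pi * 6101.8543 = 38339.08 s
Step 4: T in hours = 38339.08 / 3600 = 10.650 hours

10.650


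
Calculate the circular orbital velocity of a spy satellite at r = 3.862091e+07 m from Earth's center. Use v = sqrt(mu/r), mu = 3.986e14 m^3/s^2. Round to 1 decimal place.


Step 1: mu / r = 3.986e14 / 3.862091e+07 = 10320833.9731
Step 2: v = sqrt(10320833.9731) = 3212.6 m/s

3212.6


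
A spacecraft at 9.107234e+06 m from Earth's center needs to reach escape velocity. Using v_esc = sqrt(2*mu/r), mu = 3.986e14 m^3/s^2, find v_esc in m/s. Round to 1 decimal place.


Step 1: 2*mu/r = 2 * 3.986e14 / 9.107234e+06 = 87534810.2399
Step 2: v_esc = sqrt(87534810.2399) = 9356.0 m/s

9356.0


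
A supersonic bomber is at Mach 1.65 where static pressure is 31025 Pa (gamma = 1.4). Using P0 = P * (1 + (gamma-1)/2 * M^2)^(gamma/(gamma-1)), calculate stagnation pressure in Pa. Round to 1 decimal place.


Step 1: (gamma-1)/2 * M^2 = 0.2 * 2.7225 = 0.5445
Step 2: 1 + 0.5445 = 1.5445
Step 3: Exponent gamma/(gamma-1) = 3.5
Step 4: P0 = 31025 * 1.5445^3.5 = 142059.2 Pa

142059.2


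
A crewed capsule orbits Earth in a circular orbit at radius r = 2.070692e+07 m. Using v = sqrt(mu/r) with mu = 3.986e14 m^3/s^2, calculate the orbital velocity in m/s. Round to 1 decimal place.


Step 1: mu / r = 3.986e14 / 2.070692e+07 = 19249603.5142
Step 2: v = sqrt(19249603.5142) = 4387.4 m/s

4387.4


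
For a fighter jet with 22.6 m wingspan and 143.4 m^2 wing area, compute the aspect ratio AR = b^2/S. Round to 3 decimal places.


Step 1: b^2 = 22.6^2 = 510.76
Step 2: AR = 510.76 / 143.4 = 3.562

3.562


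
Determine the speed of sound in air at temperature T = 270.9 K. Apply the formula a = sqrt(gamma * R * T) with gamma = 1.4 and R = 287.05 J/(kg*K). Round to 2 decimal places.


Step 1: gamma * R * T = 1.4 * 287.05 * 270.9 = 108866.583
Step 2: a = sqrt(108866.583) = 329.95 m/s

329.95


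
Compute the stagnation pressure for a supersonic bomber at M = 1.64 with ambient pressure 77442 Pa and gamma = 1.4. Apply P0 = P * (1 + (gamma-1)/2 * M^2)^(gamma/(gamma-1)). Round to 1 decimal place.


Step 1: (gamma-1)/2 * M^2 = 0.2 * 2.6896 = 0.53792
Step 2: 1 + 0.53792 = 1.53792
Step 3: Exponent gamma/(gamma-1) = 3.5
Step 4: P0 = 77442 * 1.53792^3.5 = 349337.1 Pa

349337.1


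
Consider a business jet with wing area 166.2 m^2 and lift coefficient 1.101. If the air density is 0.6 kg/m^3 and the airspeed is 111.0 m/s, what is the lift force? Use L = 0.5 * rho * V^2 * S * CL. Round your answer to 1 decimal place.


Step 1: Calculate dynamic pressure q = 0.5 * 0.6 * 111.0^2 = 0.5 * 0.6 * 12321.0 = 3696.3 Pa
Step 2: Multiply by wing area and lift coefficient: L = 3696.3 * 166.2 * 1.101
Step 3: L = 614325.06 * 1.101 = 676371.9 N

676371.9


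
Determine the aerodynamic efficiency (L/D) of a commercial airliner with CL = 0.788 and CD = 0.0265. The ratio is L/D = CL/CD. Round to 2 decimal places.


Step 1: L/D = CL / CD = 0.788 / 0.0265
Step 2: L/D = 29.74

29.74


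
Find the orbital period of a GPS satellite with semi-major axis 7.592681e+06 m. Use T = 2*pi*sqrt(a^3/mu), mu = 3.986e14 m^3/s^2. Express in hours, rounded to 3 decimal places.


Step 1: a^3 / mu = 4.377090e+20 / 3.986e14 = 1.098116e+06
Step 2: sqrt(1.098116e+06) = 1047.9102 s
Step 3: T = 2*pi * 1047.9102 = 6584.21 s
Step 4: T in hours = 6584.21 / 3600 = 1.829 hours

1.829


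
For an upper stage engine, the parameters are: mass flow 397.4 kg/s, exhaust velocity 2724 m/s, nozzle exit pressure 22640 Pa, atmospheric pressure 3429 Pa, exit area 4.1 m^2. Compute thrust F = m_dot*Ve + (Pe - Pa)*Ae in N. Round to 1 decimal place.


Step 1: Momentum thrust = m_dot * Ve = 397.4 * 2724 = 1082517.6 N
Step 2: Pressure thrust = (Pe - Pa) * Ae = (22640 - 3429) * 4.1 = 78765.1 N
Step 3: Total thrust F = 1082517.6 + 78765.1 = 1161282.7 N

1161282.7


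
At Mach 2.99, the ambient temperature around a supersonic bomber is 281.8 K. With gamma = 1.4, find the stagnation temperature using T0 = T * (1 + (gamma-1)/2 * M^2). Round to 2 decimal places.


Step 1: (gamma-1)/2 = 0.2
Step 2: M^2 = 8.9401
Step 3: 1 + 0.2 * 8.9401 = 2.78802
Step 4: T0 = 281.8 * 2.78802 = 785.66 K

785.66


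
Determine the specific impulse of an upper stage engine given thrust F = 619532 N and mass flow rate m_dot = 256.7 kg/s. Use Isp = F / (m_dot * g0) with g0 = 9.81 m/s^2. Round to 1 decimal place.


Step 1: m_dot * g0 = 256.7 * 9.81 = 2518.23
Step 2: Isp = 619532 / 2518.23 = 246.0 s

246.0


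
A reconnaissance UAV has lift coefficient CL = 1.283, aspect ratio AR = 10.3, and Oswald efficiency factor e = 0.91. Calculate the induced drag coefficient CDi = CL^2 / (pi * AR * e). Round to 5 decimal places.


Step 1: CL^2 = 1.283^2 = 1.646089
Step 2: pi * AR * e = 3.14159 * 10.3 * 0.91 = 29.446148
Step 3: CDi = 1.646089 / 29.446148 = 0.05590

0.05590


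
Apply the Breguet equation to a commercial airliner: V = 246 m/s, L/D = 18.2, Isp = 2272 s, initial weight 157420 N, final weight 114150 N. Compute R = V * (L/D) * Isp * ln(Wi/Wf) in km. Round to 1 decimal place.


Step 1: Coefficient = V * (L/D) * Isp = 246 * 18.2 * 2272 = 10172198.4 m
Step 2: Wi/Wf = 157420 / 114150 = 1.379063
Step 3: ln(1.379063) = 0.321404
Step 4: R = 10172198.4 * 0.321404 = 3269385.5 m = 3269.4 km

3269.4


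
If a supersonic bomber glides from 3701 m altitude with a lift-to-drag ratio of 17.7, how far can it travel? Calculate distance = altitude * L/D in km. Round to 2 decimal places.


Step 1: Glide distance = altitude * L/D = 3701 * 17.7 = 65507.7 m
Step 2: Convert to km: 65507.7 / 1000 = 65.51 km

65.51


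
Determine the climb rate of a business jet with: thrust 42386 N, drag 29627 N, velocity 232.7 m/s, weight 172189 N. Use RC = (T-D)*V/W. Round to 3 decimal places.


Step 1: Excess thrust = T - D = 42386 - 29627 = 12759 N
Step 2: Excess power = 12759 * 232.7 = 2969019.3 W
Step 3: RC = 2969019.3 / 172189 = 17.243 m/s

17.243


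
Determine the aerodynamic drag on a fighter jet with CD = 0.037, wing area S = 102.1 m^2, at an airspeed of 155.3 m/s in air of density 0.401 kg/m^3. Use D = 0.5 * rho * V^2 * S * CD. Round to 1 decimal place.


Step 1: Dynamic pressure q = 0.5 * 0.401 * 155.3^2 = 4835.677 Pa
Step 2: Drag D = q * S * CD = 4835.677 * 102.1 * 0.037
Step 3: D = 18267.7 N

18267.7


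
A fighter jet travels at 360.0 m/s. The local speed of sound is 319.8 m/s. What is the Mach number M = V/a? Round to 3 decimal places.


Step 1: M = V / a = 360.0 / 319.8
Step 2: M = 1.126

1.126


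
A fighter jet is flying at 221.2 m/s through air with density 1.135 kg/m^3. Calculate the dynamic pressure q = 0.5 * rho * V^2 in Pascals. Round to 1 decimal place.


Step 1: V^2 = 221.2^2 = 48929.44
Step 2: q = 0.5 * 1.135 * 48929.44
Step 3: q = 27767.5 Pa

27767.5


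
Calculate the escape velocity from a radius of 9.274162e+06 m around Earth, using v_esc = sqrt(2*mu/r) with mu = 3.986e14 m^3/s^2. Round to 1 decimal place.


Step 1: 2*mu/r = 2 * 3.986e14 / 9.274162e+06 = 85959248.9327
Step 2: v_esc = sqrt(85959248.9327) = 9271.4 m/s

9271.4


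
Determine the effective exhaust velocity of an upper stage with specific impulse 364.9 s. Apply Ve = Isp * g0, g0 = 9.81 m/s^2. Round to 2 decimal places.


Step 1: Ve = Isp * g0 = 364.9 * 9.81
Step 2: Ve = 3579.67 m/s

3579.67


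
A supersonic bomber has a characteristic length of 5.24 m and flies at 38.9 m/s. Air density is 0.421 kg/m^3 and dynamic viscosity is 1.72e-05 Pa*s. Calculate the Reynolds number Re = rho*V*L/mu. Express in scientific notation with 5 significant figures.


Step 1: Numerator = rho * V * L = 0.421 * 38.9 * 5.24 = 85.814956
Step 2: Re = 85.814956 / 1.72e-05
Step 3: Re = 4.9892e+06

4.9892e+06


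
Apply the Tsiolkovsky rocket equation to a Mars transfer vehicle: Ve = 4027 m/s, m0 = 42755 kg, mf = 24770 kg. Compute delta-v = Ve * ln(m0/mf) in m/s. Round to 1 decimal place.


Step 1: Mass ratio m0/mf = 42755 / 24770 = 1.72608
Step 2: ln(1.72608) = 0.545853
Step 3: delta-v = 4027 * 0.545853 = 2198.1 m/s

2198.1


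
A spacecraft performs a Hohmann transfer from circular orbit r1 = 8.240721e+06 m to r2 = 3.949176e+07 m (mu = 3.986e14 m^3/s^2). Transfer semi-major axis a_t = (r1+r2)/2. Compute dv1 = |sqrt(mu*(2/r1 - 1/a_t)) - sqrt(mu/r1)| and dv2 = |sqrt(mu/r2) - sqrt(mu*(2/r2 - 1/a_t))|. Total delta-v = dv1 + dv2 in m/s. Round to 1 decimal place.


Step 1: Transfer semi-major axis a_t = (8.240721e+06 + 3.949176e+07) / 2 = 2.386624e+07 m
Step 2: v1 (circular at r1) = sqrt(mu/r1) = 6954.82 m/s
Step 3: v_t1 = sqrt(mu*(2/r1 - 1/a_t)) = 8946.38 m/s
Step 4: dv1 = |8946.38 - 6954.82| = 1991.56 m/s
Step 5: v2 (circular at r2) = 3176.99 m/s, v_t2 = 1866.84 m/s
Step 6: dv2 = |3176.99 - 1866.84| = 1310.15 m/s
Step 7: Total delta-v = 1991.56 + 1310.15 = 3301.7 m/s

3301.7


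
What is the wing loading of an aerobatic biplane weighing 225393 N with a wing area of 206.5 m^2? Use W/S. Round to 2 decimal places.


Step 1: Wing loading = W / S = 225393 / 206.5
Step 2: Wing loading = 1091.49 N/m^2

1091.49


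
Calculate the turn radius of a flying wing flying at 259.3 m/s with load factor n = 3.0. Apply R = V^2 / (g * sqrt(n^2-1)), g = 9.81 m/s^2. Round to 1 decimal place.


Step 1: V^2 = 259.3^2 = 67236.49
Step 2: n^2 - 1 = 3.0^2 - 1 = 8.0
Step 3: sqrt(8.0) = 2.828427
Step 4: R = 67236.49 / (9.81 * 2.828427) = 2423.2 m

2423.2


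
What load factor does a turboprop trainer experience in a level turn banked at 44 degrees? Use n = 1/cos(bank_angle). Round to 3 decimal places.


Step 1: Convert 44 degrees to radians = 0.767945
Step 2: cos(44 deg) = 0.71934
Step 3: n = 1 / 0.71934 = 1.390

1.390


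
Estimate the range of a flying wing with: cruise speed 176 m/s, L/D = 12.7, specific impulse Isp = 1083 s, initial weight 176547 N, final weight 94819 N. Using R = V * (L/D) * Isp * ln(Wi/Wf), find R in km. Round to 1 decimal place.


Step 1: Coefficient = V * (L/D) * Isp = 176 * 12.7 * 1083 = 2420721.6 m
Step 2: Wi/Wf = 176547 / 94819 = 1.861937
Step 3: ln(1.861937) = 0.621617
Step 4: R = 2420721.6 * 0.621617 = 1504762.5 m = 1504.8 km

1504.8


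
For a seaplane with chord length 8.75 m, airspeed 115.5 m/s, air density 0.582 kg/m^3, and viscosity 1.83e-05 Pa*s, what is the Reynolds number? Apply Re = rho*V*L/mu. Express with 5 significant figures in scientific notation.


Step 1: Numerator = rho * V * L = 0.582 * 115.5 * 8.75 = 588.18375
Step 2: Re = 588.18375 / 1.83e-05
Step 3: Re = 3.2141e+07

3.2141e+07


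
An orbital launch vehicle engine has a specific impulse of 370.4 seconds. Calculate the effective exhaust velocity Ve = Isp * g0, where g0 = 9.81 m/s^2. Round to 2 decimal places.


Step 1: Ve = Isp * g0 = 370.4 * 9.81
Step 2: Ve = 3633.62 m/s

3633.62


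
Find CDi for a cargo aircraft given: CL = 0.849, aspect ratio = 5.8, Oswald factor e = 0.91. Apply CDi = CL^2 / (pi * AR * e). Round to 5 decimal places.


Step 1: CL^2 = 0.849^2 = 0.720801
Step 2: pi * AR * e = 3.14159 * 5.8 * 0.91 = 16.581326
Step 3: CDi = 0.720801 / 16.581326 = 0.04347

0.04347


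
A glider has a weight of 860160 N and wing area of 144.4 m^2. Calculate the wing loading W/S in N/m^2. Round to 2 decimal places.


Step 1: Wing loading = W / S = 860160 / 144.4
Step 2: Wing loading = 5956.79 N/m^2

5956.79


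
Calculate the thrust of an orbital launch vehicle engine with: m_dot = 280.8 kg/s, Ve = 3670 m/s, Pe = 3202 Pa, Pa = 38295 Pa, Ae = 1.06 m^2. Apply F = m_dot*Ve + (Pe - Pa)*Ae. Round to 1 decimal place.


Step 1: Momentum thrust = m_dot * Ve = 280.8 * 3670 = 1030536.0 N
Step 2: Pressure thrust = (Pe - Pa) * Ae = (3202 - 38295) * 1.06 = -37198.58 N
Step 3: Total thrust F = 1030536.0 + -37198.58 = 993337.4 N

993337.4


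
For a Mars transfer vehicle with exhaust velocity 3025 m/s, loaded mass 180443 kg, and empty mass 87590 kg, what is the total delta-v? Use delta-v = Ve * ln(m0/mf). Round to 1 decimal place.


Step 1: Mass ratio m0/mf = 180443 / 87590 = 2.060087
Step 2: ln(2.060087) = 0.722748
Step 3: delta-v = 3025 * 0.722748 = 2186.3 m/s

2186.3


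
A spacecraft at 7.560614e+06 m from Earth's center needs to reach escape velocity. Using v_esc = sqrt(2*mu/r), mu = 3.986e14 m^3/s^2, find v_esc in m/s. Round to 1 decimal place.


Step 1: 2*mu/r = 2 * 3.986e14 / 7.560614e+06 = 105441171.8413
Step 2: v_esc = sqrt(105441171.8413) = 10268.5 m/s

10268.5


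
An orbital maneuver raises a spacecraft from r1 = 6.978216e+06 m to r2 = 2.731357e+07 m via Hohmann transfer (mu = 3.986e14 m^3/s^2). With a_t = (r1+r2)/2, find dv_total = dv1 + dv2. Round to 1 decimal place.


Step 1: Transfer semi-major axis a_t = (6.978216e+06 + 2.731357e+07) / 2 = 1.714589e+07 m
Step 2: v1 (circular at r1) = sqrt(mu/r1) = 7557.82 m/s
Step 3: v_t1 = sqrt(mu*(2/r1 - 1/a_t)) = 9539.06 m/s
Step 4: dv1 = |9539.06 - 7557.82| = 1981.24 m/s
Step 5: v2 (circular at r2) = 3820.14 m/s, v_t2 = 2437.09 m/s
Step 6: dv2 = |3820.14 - 2437.09| = 1383.05 m/s
Step 7: Total delta-v = 1981.24 + 1383.05 = 3364.3 m/s

3364.3


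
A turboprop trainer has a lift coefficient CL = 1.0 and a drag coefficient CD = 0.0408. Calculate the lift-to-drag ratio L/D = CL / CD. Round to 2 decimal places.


Step 1: L/D = CL / CD = 1.0 / 0.0408
Step 2: L/D = 24.51

24.51


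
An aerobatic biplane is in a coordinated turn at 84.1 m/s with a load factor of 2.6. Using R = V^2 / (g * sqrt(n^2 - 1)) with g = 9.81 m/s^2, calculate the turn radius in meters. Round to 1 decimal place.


Step 1: V^2 = 84.1^2 = 7072.81
Step 2: n^2 - 1 = 2.6^2 - 1 = 5.76
Step 3: sqrt(5.76) = 2.4
Step 4: R = 7072.81 / (9.81 * 2.4) = 300.4 m

300.4


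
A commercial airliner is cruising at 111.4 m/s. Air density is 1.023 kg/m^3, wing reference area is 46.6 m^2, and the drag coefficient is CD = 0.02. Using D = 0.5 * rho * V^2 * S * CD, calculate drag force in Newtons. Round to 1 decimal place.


Step 1: Dynamic pressure q = 0.5 * 1.023 * 111.4^2 = 6347.6945 Pa
Step 2: Drag D = q * S * CD = 6347.6945 * 46.6 * 0.02
Step 3: D = 5916.1 N

5916.1


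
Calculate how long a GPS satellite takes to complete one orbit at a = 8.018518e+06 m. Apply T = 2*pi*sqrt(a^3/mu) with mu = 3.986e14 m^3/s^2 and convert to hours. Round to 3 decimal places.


Step 1: a^3 / mu = 5.155637e+20 / 3.986e14 = 1.293436e+06
Step 2: sqrt(1.293436e+06) = 1137.2934 s
Step 3: T = 2*pi * 1137.2934 = 7145.83 s
Step 4: T in hours = 7145.83 / 3600 = 1.985 hours

1.985


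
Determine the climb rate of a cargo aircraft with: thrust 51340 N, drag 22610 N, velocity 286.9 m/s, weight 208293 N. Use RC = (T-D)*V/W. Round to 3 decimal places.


Step 1: Excess thrust = T - D = 51340 - 22610 = 28730 N
Step 2: Excess power = 28730 * 286.9 = 8242637.0 W
Step 3: RC = 8242637.0 / 208293 = 39.572 m/s

39.572


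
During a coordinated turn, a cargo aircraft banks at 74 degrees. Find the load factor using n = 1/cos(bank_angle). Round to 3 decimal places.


Step 1: Convert 74 degrees to radians = 1.291544
Step 2: cos(74 deg) = 0.275637
Step 3: n = 1 / 0.275637 = 3.628

3.628


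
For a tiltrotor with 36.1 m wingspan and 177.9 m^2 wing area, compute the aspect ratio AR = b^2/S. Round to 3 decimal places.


Step 1: b^2 = 36.1^2 = 1303.21
Step 2: AR = 1303.21 / 177.9 = 7.326

7.326


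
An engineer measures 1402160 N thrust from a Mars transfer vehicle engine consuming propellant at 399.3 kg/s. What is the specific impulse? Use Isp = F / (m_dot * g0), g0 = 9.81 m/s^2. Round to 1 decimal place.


Step 1: m_dot * g0 = 399.3 * 9.81 = 3917.13
Step 2: Isp = 1402160 / 3917.13 = 358.0 s

358.0


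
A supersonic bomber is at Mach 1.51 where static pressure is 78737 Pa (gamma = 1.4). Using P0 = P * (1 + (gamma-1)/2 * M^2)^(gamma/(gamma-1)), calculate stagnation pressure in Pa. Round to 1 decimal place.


Step 1: (gamma-1)/2 * M^2 = 0.2 * 2.2801 = 0.45602
Step 2: 1 + 0.45602 = 1.45602
Step 3: Exponent gamma/(gamma-1) = 3.5
Step 4: P0 = 78737 * 1.45602^3.5 = 293267.9 Pa

293267.9


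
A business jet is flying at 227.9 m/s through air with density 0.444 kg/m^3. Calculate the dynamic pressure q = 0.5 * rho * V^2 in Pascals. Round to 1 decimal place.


Step 1: V^2 = 227.9^2 = 51938.41
Step 2: q = 0.5 * 0.444 * 51938.41
Step 3: q = 11530.3 Pa

11530.3


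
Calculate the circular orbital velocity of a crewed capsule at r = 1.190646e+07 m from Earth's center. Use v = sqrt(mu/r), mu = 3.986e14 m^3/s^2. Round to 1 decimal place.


Step 1: mu / r = 3.986e14 / 1.190646e+07 = 33477624.7516
Step 2: v = sqrt(33477624.7516) = 5786.0 m/s

5786.0


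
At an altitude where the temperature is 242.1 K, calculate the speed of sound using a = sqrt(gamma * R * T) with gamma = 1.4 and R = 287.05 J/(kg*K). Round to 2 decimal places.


Step 1: gamma * R * T = 1.4 * 287.05 * 242.1 = 97292.727
Step 2: a = sqrt(97292.727) = 311.92 m/s

311.92


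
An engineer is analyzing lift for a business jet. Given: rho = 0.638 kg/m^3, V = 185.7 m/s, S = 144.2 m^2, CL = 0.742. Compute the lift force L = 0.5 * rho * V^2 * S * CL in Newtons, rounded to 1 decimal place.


Step 1: Calculate dynamic pressure q = 0.5 * 0.638 * 185.7^2 = 0.5 * 0.638 * 34484.49 = 11000.5523 Pa
Step 2: Multiply by wing area and lift coefficient: L = 11000.5523 * 144.2 * 0.742
Step 3: L = 1586279.6431 * 0.742 = 1177019.5 N

1177019.5


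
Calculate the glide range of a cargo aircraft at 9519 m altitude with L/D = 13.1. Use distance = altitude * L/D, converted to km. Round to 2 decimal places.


Step 1: Glide distance = altitude * L/D = 9519 * 13.1 = 124698.9 m
Step 2: Convert to km: 124698.9 / 1000 = 124.70 km

124.70


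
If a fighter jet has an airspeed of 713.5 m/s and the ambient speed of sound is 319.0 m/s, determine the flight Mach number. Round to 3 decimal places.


Step 1: M = V / a = 713.5 / 319.0
Step 2: M = 2.237

2.237


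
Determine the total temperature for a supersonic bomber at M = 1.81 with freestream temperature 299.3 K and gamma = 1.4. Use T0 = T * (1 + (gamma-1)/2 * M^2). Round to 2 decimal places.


Step 1: (gamma-1)/2 = 0.2
Step 2: M^2 = 3.2761
Step 3: 1 + 0.2 * 3.2761 = 1.65522
Step 4: T0 = 299.3 * 1.65522 = 495.41 K

495.41


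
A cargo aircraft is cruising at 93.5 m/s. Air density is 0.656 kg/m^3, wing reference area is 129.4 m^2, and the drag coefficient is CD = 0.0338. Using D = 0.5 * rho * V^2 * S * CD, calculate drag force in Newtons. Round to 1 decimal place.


Step 1: Dynamic pressure q = 0.5 * 0.656 * 93.5^2 = 2867.458 Pa
Step 2: Drag D = q * S * CD = 2867.458 * 129.4 * 0.0338
Step 3: D = 12541.5 N

12541.5


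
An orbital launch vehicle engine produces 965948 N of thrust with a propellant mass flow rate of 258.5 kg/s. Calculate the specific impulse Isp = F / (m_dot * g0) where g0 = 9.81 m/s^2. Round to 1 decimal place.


Step 1: m_dot * g0 = 258.5 * 9.81 = 2535.89
Step 2: Isp = 965948 / 2535.89 = 380.9 s

380.9


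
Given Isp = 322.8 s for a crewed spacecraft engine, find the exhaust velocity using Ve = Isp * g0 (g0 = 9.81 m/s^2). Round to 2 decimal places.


Step 1: Ve = Isp * g0 = 322.8 * 9.81
Step 2: Ve = 3166.67 m/s

3166.67


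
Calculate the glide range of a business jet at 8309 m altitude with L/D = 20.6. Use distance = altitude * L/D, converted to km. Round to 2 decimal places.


Step 1: Glide distance = altitude * L/D = 8309 * 20.6 = 171165.4 m
Step 2: Convert to km: 171165.4 / 1000 = 171.17 km

171.17


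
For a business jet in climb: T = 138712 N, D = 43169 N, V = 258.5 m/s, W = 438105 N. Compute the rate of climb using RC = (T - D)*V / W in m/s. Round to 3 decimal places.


Step 1: Excess thrust = T - D = 138712 - 43169 = 95543 N
Step 2: Excess power = 95543 * 258.5 = 24697865.5 W
Step 3: RC = 24697865.5 / 438105 = 56.374 m/s

56.374


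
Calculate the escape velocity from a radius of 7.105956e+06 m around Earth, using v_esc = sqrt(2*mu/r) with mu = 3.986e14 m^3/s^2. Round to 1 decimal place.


Step 1: 2*mu/r = 2 * 3.986e14 / 7.105956e+06 = 112187578.983
Step 2: v_esc = sqrt(112187578.983) = 10591.9 m/s

10591.9


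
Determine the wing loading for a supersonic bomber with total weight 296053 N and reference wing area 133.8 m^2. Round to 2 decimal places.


Step 1: Wing loading = W / S = 296053 / 133.8
Step 2: Wing loading = 2212.65 N/m^2

2212.65


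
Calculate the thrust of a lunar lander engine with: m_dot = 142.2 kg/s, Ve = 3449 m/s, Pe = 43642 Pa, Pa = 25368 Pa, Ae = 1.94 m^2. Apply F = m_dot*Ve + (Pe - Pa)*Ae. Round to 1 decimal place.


Step 1: Momentum thrust = m_dot * Ve = 142.2 * 3449 = 490447.8 N
Step 2: Pressure thrust = (Pe - Pa) * Ae = (43642 - 25368) * 1.94 = 35451.56 N
Step 3: Total thrust F = 490447.8 + 35451.56 = 525899.4 N

525899.4


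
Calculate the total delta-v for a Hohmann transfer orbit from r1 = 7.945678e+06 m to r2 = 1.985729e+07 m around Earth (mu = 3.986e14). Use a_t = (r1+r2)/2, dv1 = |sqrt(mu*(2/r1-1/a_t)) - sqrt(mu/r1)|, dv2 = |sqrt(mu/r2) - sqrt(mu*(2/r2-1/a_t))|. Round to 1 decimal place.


Step 1: Transfer semi-major axis a_t = (7.945678e+06 + 1.985729e+07) / 2 = 1.390148e+07 m
Step 2: v1 (circular at r1) = sqrt(mu/r1) = 7082.77 m/s
Step 3: v_t1 = sqrt(mu*(2/r1 - 1/a_t)) = 8465.11 m/s
Step 4: dv1 = |8465.11 - 7082.77| = 1382.34 m/s
Step 5: v2 (circular at r2) = 4480.32 m/s, v_t2 = 3387.22 m/s
Step 6: dv2 = |4480.32 - 3387.22| = 1093.09 m/s
Step 7: Total delta-v = 1382.34 + 1093.09 = 2475.4 m/s

2475.4


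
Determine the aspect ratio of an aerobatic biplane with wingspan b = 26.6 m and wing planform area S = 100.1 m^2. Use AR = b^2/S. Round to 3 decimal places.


Step 1: b^2 = 26.6^2 = 707.56
Step 2: AR = 707.56 / 100.1 = 7.069

7.069


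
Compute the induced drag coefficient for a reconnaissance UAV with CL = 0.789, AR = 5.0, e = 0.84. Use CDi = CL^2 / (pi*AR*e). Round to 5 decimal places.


Step 1: CL^2 = 0.789^2 = 0.622521
Step 2: pi * AR * e = 3.14159 * 5.0 * 0.84 = 13.194689
Step 3: CDi = 0.622521 / 13.194689 = 0.04718

0.04718


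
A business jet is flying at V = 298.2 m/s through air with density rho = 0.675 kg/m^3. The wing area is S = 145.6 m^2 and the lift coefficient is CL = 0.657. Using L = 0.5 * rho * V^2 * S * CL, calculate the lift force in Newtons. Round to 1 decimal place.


Step 1: Calculate dynamic pressure q = 0.5 * 0.675 * 298.2^2 = 0.5 * 0.675 * 88923.24 = 30011.5935 Pa
Step 2: Multiply by wing area and lift coefficient: L = 30011.5935 * 145.6 * 0.657
Step 3: L = 4369688.0136 * 0.657 = 2870885.0 N

2870885.0


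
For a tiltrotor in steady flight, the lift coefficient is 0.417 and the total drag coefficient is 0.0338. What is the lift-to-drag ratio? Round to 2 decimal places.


Step 1: L/D = CL / CD = 0.417 / 0.0338
Step 2: L/D = 12.34

12.34


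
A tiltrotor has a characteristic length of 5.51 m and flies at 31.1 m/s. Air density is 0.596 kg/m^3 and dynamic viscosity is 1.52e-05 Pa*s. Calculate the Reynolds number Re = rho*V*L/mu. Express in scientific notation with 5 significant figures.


Step 1: Numerator = rho * V * L = 0.596 * 31.1 * 5.51 = 102.131156
Step 2: Re = 102.131156 / 1.52e-05
Step 3: Re = 6.7192e+06

6.7192e+06


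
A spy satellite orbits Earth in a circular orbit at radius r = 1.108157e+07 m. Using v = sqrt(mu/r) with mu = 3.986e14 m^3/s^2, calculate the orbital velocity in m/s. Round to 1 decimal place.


Step 1: mu / r = 3.986e14 / 1.108157e+07 = 35969632.4618
Step 2: v = sqrt(35969632.4618) = 5997.5 m/s

5997.5


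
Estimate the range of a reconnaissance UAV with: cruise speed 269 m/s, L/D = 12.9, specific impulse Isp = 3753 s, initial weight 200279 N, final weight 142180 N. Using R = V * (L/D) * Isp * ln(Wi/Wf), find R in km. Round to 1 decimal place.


Step 1: Coefficient = V * (L/D) * Isp = 269 * 12.9 * 3753 = 13023285.3 m
Step 2: Wi/Wf = 200279 / 142180 = 1.40863
Step 3: ln(1.40863) = 0.342618
Step 4: R = 13023285.3 * 0.342618 = 4462005.9 m = 4462.0 km

4462.0


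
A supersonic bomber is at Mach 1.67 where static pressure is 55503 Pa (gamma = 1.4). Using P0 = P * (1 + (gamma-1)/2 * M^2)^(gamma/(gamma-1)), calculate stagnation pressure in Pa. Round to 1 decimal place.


Step 1: (gamma-1)/2 * M^2 = 0.2 * 2.7889 = 0.55778
Step 2: 1 + 0.55778 = 1.55778
Step 3: Exponent gamma/(gamma-1) = 3.5
Step 4: P0 = 55503 * 1.55778^3.5 = 261871.3 Pa

261871.3


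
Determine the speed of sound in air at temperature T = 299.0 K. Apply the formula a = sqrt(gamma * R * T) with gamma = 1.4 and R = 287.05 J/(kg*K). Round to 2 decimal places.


Step 1: gamma * R * T = 1.4 * 287.05 * 299.0 = 120159.13
Step 2: a = sqrt(120159.13) = 346.64 m/s

346.64


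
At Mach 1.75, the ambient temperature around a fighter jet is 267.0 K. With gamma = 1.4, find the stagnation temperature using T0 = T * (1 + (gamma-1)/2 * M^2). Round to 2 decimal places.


Step 1: (gamma-1)/2 = 0.2
Step 2: M^2 = 3.0625
Step 3: 1 + 0.2 * 3.0625 = 1.6125
Step 4: T0 = 267.0 * 1.6125 = 430.54 K

430.54


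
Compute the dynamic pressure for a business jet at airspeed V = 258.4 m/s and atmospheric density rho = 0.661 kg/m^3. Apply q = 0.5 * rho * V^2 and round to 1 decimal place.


Step 1: V^2 = 258.4^2 = 66770.56
Step 2: q = 0.5 * 0.661 * 66770.56
Step 3: q = 22067.7 Pa

22067.7


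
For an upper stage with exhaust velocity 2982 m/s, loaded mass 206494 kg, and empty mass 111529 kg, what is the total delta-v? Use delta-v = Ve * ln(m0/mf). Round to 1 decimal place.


Step 1: Mass ratio m0/mf = 206494 / 111529 = 1.851483
Step 2: ln(1.851483) = 0.615987
Step 3: delta-v = 2982 * 0.615987 = 1836.9 m/s

1836.9


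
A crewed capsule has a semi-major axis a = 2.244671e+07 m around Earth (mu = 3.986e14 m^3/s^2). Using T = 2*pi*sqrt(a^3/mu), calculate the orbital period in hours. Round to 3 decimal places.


Step 1: a^3 / mu = 1.130988e+22 / 3.986e14 = 2.837401e+07
Step 2: sqrt(2.837401e+07) = 5326.7265 s
Step 3: T = 2*pi * 5326.7265 = 33468.81 s
Step 4: T in hours = 33468.81 / 3600 = 9.297 hours

9.297


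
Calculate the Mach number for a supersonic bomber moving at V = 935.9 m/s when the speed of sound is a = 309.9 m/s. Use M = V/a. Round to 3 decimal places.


Step 1: M = V / a = 935.9 / 309.9
Step 2: M = 3.020

3.020


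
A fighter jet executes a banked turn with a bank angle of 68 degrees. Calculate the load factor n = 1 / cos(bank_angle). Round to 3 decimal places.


Step 1: Convert 68 degrees to radians = 1.186824
Step 2: cos(68 deg) = 0.374607
Step 3: n = 1 / 0.374607 = 2.669

2.669


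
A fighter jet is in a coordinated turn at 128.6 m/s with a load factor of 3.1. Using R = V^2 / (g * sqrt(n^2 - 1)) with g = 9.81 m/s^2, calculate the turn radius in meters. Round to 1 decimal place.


Step 1: V^2 = 128.6^2 = 16537.96
Step 2: n^2 - 1 = 3.1^2 - 1 = 8.61
Step 3: sqrt(8.61) = 2.93428
Step 4: R = 16537.96 / (9.81 * 2.93428) = 574.5 m

574.5


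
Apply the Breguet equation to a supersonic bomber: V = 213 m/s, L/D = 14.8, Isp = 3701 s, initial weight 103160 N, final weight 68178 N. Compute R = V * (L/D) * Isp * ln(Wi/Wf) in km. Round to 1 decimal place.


Step 1: Coefficient = V * (L/D) * Isp = 213 * 14.8 * 3701 = 11667032.4 m
Step 2: Wi/Wf = 103160 / 68178 = 1.513098
Step 3: ln(1.513098) = 0.414159
Step 4: R = 11667032.4 * 0.414159 = 4832009.4 m = 4832.0 km

4832.0


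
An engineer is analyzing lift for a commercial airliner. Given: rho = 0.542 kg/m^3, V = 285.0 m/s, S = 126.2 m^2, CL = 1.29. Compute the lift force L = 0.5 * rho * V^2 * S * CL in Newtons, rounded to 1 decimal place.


Step 1: Calculate dynamic pressure q = 0.5 * 0.542 * 285.0^2 = 0.5 * 0.542 * 81225.0 = 22011.975 Pa
Step 2: Multiply by wing area and lift coefficient: L = 22011.975 * 126.2 * 1.29
Step 3: L = 2777911.245 * 1.29 = 3583505.5 N

3583505.5


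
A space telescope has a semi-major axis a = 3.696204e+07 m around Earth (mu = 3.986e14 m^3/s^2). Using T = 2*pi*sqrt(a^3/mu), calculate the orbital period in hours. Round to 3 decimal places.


Step 1: a^3 / mu = 5.049726e+22 / 3.986e14 = 1.266865e+08
Step 2: sqrt(1.266865e+08) = 11255.5119 s
Step 3: T = 2*pi * 11255.5119 = 70720.47 s
Step 4: T in hours = 70720.47 / 3600 = 19.645 hours

19.645


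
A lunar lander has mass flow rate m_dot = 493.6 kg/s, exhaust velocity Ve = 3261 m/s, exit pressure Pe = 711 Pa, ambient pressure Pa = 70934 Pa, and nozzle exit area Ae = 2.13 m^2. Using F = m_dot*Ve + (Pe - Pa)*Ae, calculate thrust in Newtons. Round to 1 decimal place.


Step 1: Momentum thrust = m_dot * Ve = 493.6 * 3261 = 1609629.6 N
Step 2: Pressure thrust = (Pe - Pa) * Ae = (711 - 70934) * 2.13 = -149574.99 N
Step 3: Total thrust F = 1609629.6 + -149574.99 = 1460054.6 N

1460054.6


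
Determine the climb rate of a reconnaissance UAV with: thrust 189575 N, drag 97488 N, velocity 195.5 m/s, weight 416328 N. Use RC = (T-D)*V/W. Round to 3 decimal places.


Step 1: Excess thrust = T - D = 189575 - 97488 = 92087 N
Step 2: Excess power = 92087 * 195.5 = 18003008.5 W
Step 3: RC = 18003008.5 / 416328 = 43.242 m/s

43.242


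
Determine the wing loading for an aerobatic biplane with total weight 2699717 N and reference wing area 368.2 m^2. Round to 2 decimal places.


Step 1: Wing loading = W / S = 2699717 / 368.2
Step 2: Wing loading = 7332.20 N/m^2

7332.20


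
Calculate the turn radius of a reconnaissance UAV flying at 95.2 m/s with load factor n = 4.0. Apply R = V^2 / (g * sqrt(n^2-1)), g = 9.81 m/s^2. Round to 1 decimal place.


Step 1: V^2 = 95.2^2 = 9063.04
Step 2: n^2 - 1 = 4.0^2 - 1 = 15.0
Step 3: sqrt(15.0) = 3.872983
Step 4: R = 9063.04 / (9.81 * 3.872983) = 238.5 m

238.5


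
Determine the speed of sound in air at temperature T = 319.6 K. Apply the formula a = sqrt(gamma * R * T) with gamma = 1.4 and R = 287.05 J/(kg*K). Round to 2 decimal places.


Step 1: gamma * R * T = 1.4 * 287.05 * 319.6 = 128437.652
Step 2: a = sqrt(128437.652) = 358.38 m/s

358.38


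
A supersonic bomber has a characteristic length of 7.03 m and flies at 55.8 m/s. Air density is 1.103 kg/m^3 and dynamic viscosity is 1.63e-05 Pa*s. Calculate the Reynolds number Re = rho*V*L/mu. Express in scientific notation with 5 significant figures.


Step 1: Numerator = rho * V * L = 1.103 * 55.8 * 7.03 = 432.678222
Step 2: Re = 432.678222 / 1.63e-05
Step 3: Re = 2.6545e+07

2.6545e+07


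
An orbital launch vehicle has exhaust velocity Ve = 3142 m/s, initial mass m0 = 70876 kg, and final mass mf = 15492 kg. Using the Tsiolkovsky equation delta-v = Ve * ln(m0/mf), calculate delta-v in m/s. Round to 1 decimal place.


Step 1: Mass ratio m0/mf = 70876 / 15492 = 4.575006
Step 2: ln(4.575006) = 1.520608
Step 3: delta-v = 3142 * 1.520608 = 4777.8 m/s

4777.8
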